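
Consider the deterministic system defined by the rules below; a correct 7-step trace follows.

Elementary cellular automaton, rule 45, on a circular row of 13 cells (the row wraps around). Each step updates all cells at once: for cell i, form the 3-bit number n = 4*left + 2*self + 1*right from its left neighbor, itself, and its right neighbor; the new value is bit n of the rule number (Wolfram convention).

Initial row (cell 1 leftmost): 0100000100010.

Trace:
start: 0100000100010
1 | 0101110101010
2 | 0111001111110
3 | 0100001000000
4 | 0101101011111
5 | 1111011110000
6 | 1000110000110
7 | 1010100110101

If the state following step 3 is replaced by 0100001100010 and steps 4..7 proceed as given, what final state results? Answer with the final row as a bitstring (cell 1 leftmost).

state after step 3 := 0100001100010
4 | 0101101001010
5 | 0111011001110
6 | 0100110001000
7 | 0100100101011

0100100101011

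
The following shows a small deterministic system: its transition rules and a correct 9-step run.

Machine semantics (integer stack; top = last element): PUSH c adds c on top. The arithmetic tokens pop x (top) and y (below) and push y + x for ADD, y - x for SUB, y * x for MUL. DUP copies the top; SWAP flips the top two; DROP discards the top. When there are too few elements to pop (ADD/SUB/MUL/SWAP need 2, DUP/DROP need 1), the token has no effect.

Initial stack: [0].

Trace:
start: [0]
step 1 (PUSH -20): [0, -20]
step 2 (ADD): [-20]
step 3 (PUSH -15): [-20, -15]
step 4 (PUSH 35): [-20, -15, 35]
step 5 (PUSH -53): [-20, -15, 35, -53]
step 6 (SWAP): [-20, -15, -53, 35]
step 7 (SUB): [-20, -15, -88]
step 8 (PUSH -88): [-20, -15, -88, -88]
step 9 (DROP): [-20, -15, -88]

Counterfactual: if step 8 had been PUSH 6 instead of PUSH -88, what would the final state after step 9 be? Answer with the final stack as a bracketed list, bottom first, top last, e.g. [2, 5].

(re-executing from step 8 with the substitution; state before step 8: [-20, -15, -88])
step 8 (PUSH 6): [-20, -15, -88, 6]
step 9 (DROP): [-20, -15, -88]

[-20, -15, -88]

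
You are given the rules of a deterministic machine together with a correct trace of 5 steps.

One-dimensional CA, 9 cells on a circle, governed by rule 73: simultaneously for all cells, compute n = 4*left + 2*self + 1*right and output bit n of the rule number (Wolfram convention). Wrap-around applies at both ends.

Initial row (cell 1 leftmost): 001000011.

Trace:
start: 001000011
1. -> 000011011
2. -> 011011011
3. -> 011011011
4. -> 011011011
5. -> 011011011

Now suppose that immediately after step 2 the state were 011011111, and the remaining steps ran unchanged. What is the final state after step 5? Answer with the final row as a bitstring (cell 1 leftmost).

state after step 2 := 011011111
3. -> 011010001
4. -> 011000100
5. -> 011010001

011010001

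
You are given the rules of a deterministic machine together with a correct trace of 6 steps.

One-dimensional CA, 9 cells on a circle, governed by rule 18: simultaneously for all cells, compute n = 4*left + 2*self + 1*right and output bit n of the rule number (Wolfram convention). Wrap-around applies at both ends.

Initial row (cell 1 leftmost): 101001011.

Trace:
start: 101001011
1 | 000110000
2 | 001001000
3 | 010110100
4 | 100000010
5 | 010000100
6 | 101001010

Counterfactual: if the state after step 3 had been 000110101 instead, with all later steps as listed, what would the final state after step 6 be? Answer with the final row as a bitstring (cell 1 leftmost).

101010010

state after step 3 := 000110101
4 | 101000000
5 | 000100001
6 | 101010010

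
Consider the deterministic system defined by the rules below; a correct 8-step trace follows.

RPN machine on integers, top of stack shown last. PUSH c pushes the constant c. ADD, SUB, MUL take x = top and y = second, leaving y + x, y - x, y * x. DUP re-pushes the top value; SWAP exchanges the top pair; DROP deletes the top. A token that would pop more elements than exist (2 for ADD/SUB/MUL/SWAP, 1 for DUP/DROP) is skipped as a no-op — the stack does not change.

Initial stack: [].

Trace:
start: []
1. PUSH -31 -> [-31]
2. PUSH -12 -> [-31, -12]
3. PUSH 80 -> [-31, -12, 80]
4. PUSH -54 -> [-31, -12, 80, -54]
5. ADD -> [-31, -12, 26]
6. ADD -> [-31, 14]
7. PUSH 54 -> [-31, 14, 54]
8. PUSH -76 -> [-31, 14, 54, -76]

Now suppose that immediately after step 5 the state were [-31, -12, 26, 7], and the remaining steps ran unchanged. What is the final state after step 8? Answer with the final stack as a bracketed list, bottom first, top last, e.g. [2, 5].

state after step 5 := [-31, -12, 26, 7]
6. ADD -> [-31, -12, 33]
7. PUSH 54 -> [-31, -12, 33, 54]
8. PUSH -76 -> [-31, -12, 33, 54, -76]

[-31, -12, 33, 54, -76]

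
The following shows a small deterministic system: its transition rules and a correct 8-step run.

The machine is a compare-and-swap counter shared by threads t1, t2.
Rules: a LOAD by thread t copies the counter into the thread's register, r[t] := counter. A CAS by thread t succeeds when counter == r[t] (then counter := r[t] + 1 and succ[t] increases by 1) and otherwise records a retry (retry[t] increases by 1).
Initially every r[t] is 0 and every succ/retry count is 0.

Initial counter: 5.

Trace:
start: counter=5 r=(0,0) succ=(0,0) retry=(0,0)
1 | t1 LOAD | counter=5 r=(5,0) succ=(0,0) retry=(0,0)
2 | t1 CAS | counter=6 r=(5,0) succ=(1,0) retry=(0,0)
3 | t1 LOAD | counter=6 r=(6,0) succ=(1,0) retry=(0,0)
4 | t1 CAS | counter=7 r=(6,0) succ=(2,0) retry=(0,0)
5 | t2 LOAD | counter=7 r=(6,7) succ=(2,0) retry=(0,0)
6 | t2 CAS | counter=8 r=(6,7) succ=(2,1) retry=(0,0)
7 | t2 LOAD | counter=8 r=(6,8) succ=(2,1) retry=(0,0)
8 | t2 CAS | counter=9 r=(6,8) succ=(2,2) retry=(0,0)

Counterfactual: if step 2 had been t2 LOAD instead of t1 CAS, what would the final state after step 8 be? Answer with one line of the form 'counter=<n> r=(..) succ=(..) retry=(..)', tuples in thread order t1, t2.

(re-executing from step 2 with the substitution; state before step 2: counter=5 r=(5,0) succ=(0,0) retry=(0,0))
2 | t2 LOAD | counter=5 r=(5,5) succ=(0,0) retry=(0,0)
3 | t1 LOAD | counter=5 r=(5,5) succ=(0,0) retry=(0,0)
4 | t1 CAS | counter=6 r=(5,5) succ=(1,0) retry=(0,0)
5 | t2 LOAD | counter=6 r=(5,6) succ=(1,0) retry=(0,0)
6 | t2 CAS | counter=7 r=(5,6) succ=(1,1) retry=(0,0)
7 | t2 LOAD | counter=7 r=(5,7) succ=(1,1) retry=(0,0)
8 | t2 CAS | counter=8 r=(5,7) succ=(1,2) retry=(0,0)

counter=8 r=(5,7) succ=(1,2) retry=(0,0)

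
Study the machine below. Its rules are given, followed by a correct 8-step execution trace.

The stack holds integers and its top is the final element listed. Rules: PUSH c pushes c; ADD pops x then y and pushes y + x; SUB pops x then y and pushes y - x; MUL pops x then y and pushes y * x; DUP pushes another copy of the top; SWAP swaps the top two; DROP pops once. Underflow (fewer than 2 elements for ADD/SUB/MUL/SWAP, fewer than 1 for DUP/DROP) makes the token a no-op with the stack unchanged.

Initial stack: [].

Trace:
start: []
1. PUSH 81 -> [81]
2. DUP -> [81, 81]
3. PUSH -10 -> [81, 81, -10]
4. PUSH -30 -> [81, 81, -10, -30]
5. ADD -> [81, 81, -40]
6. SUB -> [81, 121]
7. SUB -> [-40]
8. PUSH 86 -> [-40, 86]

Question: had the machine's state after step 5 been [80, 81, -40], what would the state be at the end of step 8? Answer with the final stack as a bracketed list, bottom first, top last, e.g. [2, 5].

state after step 5 := [80, 81, -40]
6. SUB -> [80, 121]
7. SUB -> [-41]
8. PUSH 86 -> [-41, 86]

[-41, 86]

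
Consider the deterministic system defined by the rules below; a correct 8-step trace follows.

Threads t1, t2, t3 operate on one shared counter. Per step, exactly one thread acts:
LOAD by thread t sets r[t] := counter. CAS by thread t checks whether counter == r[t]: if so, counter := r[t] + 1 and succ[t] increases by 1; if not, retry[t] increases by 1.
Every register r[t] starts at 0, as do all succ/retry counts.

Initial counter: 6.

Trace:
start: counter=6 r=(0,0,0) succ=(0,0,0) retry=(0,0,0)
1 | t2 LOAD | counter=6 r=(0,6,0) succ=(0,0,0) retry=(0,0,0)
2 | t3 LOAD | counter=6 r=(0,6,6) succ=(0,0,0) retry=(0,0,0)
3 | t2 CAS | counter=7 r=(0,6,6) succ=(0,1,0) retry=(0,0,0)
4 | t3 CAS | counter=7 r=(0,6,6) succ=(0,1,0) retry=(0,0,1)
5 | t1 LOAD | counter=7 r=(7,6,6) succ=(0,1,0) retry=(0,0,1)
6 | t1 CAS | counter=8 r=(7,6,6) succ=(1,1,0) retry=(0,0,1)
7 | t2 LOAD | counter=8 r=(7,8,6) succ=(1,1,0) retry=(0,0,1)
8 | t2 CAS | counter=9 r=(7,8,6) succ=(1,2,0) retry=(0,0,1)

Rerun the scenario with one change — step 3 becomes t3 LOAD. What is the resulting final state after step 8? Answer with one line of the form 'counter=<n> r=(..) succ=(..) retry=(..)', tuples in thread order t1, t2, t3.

(re-executing from step 3 with the substitution; state before step 3: counter=6 r=(0,6,6) succ=(0,0,0) retry=(0,0,0))
3 | t3 LOAD | counter=6 r=(0,6,6) succ=(0,0,0) retry=(0,0,0)
4 | t3 CAS | counter=7 r=(0,6,6) succ=(0,0,1) retry=(0,0,0)
5 | t1 LOAD | counter=7 r=(7,6,6) succ=(0,0,1) retry=(0,0,0)
6 | t1 CAS | counter=8 r=(7,6,6) succ=(1,0,1) retry=(0,0,0)
7 | t2 LOAD | counter=8 r=(7,8,6) succ=(1,0,1) retry=(0,0,0)
8 | t2 CAS | counter=9 r=(7,8,6) succ=(1,1,1) retry=(0,0,0)

counter=9 r=(7,8,6) succ=(1,1,1) retry=(0,0,0)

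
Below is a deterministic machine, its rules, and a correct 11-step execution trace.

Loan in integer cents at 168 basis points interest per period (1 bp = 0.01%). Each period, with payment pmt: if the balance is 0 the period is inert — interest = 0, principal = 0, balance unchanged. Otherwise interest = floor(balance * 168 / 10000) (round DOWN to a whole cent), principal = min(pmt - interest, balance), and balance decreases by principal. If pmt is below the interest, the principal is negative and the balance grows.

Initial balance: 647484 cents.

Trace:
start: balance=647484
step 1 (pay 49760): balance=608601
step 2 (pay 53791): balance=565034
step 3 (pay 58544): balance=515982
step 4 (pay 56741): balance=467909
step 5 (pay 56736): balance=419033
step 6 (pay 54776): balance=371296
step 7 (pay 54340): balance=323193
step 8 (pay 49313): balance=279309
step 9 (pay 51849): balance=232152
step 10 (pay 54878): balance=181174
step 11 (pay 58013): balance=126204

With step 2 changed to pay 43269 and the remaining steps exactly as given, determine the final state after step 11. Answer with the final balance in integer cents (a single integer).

138428

(re-executing from step 2 with the substitution; state before step 2: balance=608601)
step 2 (pay 43269): balance=575556
step 3 (pay 58544): balance=526681
step 4 (pay 56741): balance=478788
step 5 (pay 56736): balance=430095
step 6 (pay 54776): balance=382544
step 7 (pay 54340): balance=334630
step 8 (pay 49313): balance=290938
step 9 (pay 51849): balance=243976
step 10 (pay 54878): balance=193196
step 11 (pay 58013): balance=138428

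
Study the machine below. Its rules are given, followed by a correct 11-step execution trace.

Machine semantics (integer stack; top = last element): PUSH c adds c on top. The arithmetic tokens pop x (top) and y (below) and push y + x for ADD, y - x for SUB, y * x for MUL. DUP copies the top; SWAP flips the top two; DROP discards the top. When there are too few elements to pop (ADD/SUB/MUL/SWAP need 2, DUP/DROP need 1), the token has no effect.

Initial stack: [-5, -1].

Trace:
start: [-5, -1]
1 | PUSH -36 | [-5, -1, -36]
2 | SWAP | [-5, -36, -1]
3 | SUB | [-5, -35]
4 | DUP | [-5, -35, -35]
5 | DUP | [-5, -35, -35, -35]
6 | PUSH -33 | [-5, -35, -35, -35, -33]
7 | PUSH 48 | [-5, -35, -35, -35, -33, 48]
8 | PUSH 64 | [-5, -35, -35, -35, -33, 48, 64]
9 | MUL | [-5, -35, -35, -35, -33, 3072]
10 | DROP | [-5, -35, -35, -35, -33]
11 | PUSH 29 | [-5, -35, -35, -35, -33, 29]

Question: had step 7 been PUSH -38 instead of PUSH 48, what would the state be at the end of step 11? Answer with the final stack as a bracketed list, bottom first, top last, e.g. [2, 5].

[-5, -35, -35, -35, -33, 29]

(re-executing from step 7 with the substitution; state before step 7: [-5, -35, -35, -35, -33])
7 | PUSH -38 | [-5, -35, -35, -35, -33, -38]
8 | PUSH 64 | [-5, -35, -35, -35, -33, -38, 64]
9 | MUL | [-5, -35, -35, -35, -33, -2432]
10 | DROP | [-5, -35, -35, -35, -33]
11 | PUSH 29 | [-5, -35, -35, -35, -33, 29]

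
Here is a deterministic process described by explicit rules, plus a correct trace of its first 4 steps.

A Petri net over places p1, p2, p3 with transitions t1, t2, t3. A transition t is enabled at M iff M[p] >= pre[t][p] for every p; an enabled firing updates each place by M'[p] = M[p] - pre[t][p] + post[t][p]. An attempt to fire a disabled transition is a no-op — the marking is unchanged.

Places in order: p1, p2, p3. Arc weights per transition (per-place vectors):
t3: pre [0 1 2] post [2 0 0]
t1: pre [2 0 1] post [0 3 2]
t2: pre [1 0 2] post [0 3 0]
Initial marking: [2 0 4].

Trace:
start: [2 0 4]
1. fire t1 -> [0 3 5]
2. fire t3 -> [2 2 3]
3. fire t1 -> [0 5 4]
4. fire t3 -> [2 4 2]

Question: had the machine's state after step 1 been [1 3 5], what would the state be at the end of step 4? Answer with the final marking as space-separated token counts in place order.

3 4 2

state after step 1 := [1 3 5]
2. fire t3 -> [3 2 3]
3. fire t1 -> [1 5 4]
4. fire t3 -> [3 4 2]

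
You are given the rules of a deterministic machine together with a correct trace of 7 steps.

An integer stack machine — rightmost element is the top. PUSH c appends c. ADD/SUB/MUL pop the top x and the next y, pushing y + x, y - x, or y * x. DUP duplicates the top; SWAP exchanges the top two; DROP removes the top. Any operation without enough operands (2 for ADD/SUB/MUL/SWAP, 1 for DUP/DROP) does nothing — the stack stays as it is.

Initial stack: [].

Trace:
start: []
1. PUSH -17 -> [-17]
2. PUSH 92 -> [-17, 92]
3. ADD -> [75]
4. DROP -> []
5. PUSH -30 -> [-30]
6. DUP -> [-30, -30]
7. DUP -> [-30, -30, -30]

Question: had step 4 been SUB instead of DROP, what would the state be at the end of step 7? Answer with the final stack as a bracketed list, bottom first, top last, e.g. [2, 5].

[75, -30, -30, -30]

(re-executing from step 4 with the substitution; state before step 4: [75])
4. SUB -> [75]
5. PUSH -30 -> [75, -30]
6. DUP -> [75, -30, -30]
7. DUP -> [75, -30, -30, -30]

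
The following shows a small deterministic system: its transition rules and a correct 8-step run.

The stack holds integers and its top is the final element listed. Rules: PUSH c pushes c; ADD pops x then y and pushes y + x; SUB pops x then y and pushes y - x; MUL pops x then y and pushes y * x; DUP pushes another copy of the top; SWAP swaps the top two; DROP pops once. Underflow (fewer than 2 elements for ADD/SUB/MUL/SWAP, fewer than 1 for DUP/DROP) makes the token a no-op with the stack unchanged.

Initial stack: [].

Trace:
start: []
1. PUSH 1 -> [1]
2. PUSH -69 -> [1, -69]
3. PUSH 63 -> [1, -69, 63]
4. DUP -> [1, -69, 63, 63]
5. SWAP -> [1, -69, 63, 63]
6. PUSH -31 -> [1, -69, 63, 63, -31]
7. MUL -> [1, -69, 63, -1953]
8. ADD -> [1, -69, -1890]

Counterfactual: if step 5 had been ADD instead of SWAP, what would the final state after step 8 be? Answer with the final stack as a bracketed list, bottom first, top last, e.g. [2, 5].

[1, -3975]

(re-executing from step 5 with the substitution; state before step 5: [1, -69, 63, 63])
5. ADD -> [1, -69, 126]
6. PUSH -31 -> [1, -69, 126, -31]
7. MUL -> [1, -69, -3906]
8. ADD -> [1, -3975]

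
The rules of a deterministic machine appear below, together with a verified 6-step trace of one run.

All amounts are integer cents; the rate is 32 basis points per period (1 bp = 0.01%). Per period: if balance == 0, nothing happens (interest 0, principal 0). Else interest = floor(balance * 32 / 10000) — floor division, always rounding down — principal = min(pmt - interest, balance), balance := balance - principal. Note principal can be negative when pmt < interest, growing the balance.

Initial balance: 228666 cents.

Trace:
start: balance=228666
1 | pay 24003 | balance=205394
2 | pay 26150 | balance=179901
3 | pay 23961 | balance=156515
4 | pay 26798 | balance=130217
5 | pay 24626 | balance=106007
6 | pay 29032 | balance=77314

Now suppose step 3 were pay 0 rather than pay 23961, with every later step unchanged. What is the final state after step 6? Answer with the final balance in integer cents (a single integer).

(re-executing from step 3 with the substitution; state before step 3: balance=179901)
3 | pay 0 | balance=180476
4 | pay 26798 | balance=154255
5 | pay 24626 | balance=130122
6 | pay 29032 | balance=101506

101506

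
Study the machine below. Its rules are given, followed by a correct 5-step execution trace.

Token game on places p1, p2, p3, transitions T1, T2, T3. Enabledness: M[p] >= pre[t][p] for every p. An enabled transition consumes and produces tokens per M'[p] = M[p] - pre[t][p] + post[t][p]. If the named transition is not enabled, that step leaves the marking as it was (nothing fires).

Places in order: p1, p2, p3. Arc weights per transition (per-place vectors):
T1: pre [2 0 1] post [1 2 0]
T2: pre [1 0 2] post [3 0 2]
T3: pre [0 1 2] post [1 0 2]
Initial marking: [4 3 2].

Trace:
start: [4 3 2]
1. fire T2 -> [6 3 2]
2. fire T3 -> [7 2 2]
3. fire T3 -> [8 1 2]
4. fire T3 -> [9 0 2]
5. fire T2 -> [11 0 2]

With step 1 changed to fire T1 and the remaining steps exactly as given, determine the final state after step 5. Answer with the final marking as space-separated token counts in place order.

3 5 1

(re-executing from step 1 with the substitution; state before step 1: [4 3 2])
1. fire T1 -> [3 5 1]
2. fire T3 -> [3 5 1]
3. fire T3 -> [3 5 1]
4. fire T3 -> [3 5 1]
5. fire T2 -> [3 5 1]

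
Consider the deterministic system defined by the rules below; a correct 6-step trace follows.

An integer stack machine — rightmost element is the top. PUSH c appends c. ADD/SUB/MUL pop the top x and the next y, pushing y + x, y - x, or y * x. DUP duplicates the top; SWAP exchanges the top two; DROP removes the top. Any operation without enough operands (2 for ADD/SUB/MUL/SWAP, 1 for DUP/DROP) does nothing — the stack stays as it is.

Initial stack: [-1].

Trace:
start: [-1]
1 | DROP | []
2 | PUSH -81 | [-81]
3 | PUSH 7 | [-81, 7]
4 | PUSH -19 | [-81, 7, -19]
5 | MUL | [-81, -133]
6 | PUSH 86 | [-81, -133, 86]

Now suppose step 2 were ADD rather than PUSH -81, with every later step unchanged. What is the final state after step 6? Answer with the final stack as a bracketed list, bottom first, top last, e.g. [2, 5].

(re-executing from step 2 with the substitution; state before step 2: [])
2 | ADD | []
3 | PUSH 7 | [7]
4 | PUSH -19 | [7, -19]
5 | MUL | [-133]
6 | PUSH 86 | [-133, 86]

[-133, 86]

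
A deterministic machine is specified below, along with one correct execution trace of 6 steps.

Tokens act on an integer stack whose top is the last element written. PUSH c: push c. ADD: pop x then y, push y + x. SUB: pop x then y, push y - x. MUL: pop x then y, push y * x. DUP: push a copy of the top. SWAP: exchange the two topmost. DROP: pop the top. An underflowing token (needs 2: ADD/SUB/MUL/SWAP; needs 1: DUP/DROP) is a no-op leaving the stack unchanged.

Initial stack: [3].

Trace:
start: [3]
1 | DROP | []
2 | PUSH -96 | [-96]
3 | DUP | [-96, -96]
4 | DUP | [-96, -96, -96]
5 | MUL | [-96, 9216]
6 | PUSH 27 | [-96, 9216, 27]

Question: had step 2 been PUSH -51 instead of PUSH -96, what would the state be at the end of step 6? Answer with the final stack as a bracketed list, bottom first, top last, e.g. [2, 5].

(re-executing from step 2 with the substitution; state before step 2: [])
2 | PUSH -51 | [-51]
3 | DUP | [-51, -51]
4 | DUP | [-51, -51, -51]
5 | MUL | [-51, 2601]
6 | PUSH 27 | [-51, 2601, 27]

[-51, 2601, 27]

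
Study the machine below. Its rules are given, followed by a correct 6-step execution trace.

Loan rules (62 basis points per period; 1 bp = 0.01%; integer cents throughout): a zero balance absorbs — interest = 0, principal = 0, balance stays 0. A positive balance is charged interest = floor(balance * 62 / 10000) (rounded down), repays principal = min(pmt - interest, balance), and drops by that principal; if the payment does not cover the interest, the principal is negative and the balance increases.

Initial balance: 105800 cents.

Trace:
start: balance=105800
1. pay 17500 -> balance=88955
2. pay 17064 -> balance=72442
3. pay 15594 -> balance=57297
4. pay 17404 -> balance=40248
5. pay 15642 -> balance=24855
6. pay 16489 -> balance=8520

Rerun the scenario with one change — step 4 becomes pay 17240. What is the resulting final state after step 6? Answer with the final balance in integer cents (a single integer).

8686

(re-executing from step 4 with the substitution; state before step 4: balance=57297)
4. pay 17240 -> balance=40412
5. pay 15642 -> balance=25020
6. pay 16489 -> balance=8686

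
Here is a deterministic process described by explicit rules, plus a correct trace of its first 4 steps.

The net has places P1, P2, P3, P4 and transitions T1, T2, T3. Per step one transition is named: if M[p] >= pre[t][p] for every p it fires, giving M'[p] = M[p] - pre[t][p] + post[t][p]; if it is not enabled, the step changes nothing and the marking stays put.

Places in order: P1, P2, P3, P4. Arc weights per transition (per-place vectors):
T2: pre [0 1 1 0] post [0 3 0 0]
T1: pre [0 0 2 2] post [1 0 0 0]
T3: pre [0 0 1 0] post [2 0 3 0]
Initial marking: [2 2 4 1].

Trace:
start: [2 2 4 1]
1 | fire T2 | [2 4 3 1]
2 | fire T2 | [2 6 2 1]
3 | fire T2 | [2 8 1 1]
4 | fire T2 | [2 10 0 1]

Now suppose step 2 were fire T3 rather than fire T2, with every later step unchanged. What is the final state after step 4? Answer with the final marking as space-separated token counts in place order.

(re-executing from step 2 with the substitution; state before step 2: [2 4 3 1])
2 | fire T3 | [4 4 5 1]
3 | fire T2 | [4 6 4 1]
4 | fire T2 | [4 8 3 1]

4 8 3 1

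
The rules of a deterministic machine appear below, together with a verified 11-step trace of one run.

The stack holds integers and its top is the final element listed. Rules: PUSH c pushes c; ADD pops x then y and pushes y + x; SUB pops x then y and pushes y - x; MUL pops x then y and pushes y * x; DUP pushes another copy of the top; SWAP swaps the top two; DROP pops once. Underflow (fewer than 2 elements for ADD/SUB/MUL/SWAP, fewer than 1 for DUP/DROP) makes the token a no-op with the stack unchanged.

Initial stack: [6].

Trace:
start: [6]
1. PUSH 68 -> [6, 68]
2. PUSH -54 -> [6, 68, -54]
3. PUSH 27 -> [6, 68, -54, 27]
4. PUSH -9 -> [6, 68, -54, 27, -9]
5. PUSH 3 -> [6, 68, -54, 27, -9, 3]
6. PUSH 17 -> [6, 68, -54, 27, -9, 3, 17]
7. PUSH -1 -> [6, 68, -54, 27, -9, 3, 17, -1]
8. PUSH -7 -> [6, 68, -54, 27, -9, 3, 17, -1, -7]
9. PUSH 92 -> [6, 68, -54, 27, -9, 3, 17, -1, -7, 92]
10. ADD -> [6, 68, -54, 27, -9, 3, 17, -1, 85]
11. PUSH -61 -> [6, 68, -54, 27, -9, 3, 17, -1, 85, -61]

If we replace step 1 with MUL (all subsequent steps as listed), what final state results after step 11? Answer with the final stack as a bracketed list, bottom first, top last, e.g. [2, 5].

(re-executing from step 1 with the substitution; state before step 1: [6])
1. MUL -> [6]
2. PUSH -54 -> [6, -54]
3. PUSH 27 -> [6, -54, 27]
4. PUSH -9 -> [6, -54, 27, -9]
5. PUSH 3 -> [6, -54, 27, -9, 3]
6. PUSH 17 -> [6, -54, 27, -9, 3, 17]
7. PUSH -1 -> [6, -54, 27, -9, 3, 17, -1]
8. PUSH -7 -> [6, -54, 27, -9, 3, 17, -1, -7]
9. PUSH 92 -> [6, -54, 27, -9, 3, 17, -1, -7, 92]
10. ADD -> [6, -54, 27, -9, 3, 17, -1, 85]
11. PUSH -61 -> [6, -54, 27, -9, 3, 17, -1, 85, -61]

[6, -54, 27, -9, 3, 17, -1, 85, -61]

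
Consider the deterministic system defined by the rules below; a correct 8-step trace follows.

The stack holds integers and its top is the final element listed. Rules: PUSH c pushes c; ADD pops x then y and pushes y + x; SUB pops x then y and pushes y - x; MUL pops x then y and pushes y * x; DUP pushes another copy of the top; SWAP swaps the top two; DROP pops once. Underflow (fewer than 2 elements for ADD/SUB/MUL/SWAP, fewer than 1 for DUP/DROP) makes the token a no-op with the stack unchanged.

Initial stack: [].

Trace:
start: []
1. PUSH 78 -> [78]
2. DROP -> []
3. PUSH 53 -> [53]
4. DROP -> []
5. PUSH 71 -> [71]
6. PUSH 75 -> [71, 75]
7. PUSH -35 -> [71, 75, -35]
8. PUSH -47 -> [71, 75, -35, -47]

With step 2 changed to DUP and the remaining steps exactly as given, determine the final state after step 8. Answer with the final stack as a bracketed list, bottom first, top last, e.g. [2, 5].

[78, 78, 71, 75, -35, -47]

(re-executing from step 2 with the substitution; state before step 2: [78])
2. DUP -> [78, 78]
3. PUSH 53 -> [78, 78, 53]
4. DROP -> [78, 78]
5. PUSH 71 -> [78, 78, 71]
6. PUSH 75 -> [78, 78, 71, 75]
7. PUSH -35 -> [78, 78, 71, 75, -35]
8. PUSH -47 -> [78, 78, 71, 75, -35, -47]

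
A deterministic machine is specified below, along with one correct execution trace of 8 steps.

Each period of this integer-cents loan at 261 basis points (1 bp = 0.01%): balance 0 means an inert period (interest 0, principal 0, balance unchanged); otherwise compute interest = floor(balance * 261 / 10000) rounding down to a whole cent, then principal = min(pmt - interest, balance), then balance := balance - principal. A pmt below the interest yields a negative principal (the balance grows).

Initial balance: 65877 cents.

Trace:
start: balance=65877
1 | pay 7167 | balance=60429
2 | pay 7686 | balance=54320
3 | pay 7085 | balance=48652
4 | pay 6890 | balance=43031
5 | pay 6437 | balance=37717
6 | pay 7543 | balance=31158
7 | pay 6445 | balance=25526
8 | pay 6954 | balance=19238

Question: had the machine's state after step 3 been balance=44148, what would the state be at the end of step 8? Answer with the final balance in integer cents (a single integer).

state after step 3 := balance=44148
4 | pay 6890 | balance=38410
5 | pay 6437 | balance=32975
6 | pay 7543 | balance=26292
7 | pay 6445 | balance=20533
8 | pay 6954 | balance=14114

14114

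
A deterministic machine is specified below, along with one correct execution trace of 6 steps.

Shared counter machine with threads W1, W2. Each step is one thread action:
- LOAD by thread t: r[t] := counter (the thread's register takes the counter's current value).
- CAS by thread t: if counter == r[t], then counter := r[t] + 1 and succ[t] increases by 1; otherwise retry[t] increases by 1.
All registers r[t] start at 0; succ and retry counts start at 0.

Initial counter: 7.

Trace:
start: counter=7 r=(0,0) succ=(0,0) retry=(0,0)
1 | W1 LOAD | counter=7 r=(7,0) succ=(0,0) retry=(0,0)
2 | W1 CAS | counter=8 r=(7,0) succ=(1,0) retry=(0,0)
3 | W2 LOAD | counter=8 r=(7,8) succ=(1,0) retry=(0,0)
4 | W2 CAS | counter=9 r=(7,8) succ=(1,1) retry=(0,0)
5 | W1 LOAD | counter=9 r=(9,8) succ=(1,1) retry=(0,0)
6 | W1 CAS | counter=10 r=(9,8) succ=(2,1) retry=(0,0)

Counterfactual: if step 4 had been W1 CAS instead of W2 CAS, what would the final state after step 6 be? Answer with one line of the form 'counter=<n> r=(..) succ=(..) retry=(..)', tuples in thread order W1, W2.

counter=9 r=(8,8) succ=(2,0) retry=(1,0)

(re-executing from step 4 with the substitution; state before step 4: counter=8 r=(7,8) succ=(1,0) retry=(0,0))
4 | W1 CAS | counter=8 r=(7,8) succ=(1,0) retry=(1,0)
5 | W1 LOAD | counter=8 r=(8,8) succ=(1,0) retry=(1,0)
6 | W1 CAS | counter=9 r=(8,8) succ=(2,0) retry=(1,0)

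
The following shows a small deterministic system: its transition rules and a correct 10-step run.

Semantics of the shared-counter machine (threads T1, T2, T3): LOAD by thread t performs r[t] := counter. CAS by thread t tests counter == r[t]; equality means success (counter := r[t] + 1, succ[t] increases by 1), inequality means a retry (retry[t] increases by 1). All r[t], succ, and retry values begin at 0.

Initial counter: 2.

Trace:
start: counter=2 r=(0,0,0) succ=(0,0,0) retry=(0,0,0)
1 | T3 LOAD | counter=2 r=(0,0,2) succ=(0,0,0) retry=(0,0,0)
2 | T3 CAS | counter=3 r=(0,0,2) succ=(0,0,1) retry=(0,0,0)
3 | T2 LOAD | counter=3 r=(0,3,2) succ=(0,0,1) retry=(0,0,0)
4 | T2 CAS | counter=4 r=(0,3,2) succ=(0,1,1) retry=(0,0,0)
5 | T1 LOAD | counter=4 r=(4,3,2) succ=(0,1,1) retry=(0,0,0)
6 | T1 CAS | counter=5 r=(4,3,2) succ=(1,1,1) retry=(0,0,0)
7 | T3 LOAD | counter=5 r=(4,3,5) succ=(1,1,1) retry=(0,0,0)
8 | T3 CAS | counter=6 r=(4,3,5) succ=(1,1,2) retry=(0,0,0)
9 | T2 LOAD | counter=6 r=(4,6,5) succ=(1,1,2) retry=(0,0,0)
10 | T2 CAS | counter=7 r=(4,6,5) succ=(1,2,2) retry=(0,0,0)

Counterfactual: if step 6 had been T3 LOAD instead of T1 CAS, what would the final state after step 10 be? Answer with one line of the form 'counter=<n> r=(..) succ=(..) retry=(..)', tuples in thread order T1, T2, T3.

counter=6 r=(4,5,4) succ=(0,2,2) retry=(0,0,0)

(re-executing from step 6 with the substitution; state before step 6: counter=4 r=(4,3,2) succ=(0,1,1) retry=(0,0,0))
6 | T3 LOAD | counter=4 r=(4,3,4) succ=(0,1,1) retry=(0,0,0)
7 | T3 LOAD | counter=4 r=(4,3,4) succ=(0,1,1) retry=(0,0,0)
8 | T3 CAS | counter=5 r=(4,3,4) succ=(0,1,2) retry=(0,0,0)
9 | T2 LOAD | counter=5 r=(4,5,4) succ=(0,1,2) retry=(0,0,0)
10 | T2 CAS | counter=6 r=(4,5,4) succ=(0,2,2) retry=(0,0,0)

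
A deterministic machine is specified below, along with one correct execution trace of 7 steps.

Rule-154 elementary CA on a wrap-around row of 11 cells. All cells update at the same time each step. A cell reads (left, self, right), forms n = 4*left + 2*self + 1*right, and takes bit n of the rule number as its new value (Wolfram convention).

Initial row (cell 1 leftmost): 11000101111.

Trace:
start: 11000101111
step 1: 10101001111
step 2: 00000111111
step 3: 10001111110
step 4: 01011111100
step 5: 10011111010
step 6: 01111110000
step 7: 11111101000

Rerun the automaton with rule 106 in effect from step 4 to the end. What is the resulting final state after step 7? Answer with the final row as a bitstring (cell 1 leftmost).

(re-executing steps 4..7 under rule 106; state before step 4: 10001111110)
step 4: 00011000011
step 5: 00111000111
step 6: 01101001101
step 7: 11110011110

11110011110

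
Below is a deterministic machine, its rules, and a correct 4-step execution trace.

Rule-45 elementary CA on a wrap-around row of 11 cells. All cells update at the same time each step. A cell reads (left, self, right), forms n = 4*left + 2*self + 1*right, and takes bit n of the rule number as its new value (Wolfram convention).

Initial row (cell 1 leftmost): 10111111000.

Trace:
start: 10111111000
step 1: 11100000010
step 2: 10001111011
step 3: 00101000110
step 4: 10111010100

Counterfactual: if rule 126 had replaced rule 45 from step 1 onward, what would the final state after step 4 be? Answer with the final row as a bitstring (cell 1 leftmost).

00000011011

(re-executing steps 1..4 under rule 126; state before step 1: 10111111000)
step 1: 11100001101
step 2: 00110011111
step 3: 11111110001
step 4: 00000011011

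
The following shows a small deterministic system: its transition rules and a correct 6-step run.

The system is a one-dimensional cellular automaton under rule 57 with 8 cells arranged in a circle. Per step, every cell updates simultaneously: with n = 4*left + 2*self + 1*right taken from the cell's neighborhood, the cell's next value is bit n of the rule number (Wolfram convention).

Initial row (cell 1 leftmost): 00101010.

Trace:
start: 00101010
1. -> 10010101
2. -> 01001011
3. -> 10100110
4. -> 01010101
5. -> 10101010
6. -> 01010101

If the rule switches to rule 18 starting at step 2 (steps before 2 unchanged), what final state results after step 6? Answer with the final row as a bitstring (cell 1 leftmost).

00001001

(re-executing steps 2..6 under rule 18; state before step 2: 10010101)
2. -> 01100000
3. -> 10010000
4. -> 01101001
5. -> 00000110
6. -> 00001001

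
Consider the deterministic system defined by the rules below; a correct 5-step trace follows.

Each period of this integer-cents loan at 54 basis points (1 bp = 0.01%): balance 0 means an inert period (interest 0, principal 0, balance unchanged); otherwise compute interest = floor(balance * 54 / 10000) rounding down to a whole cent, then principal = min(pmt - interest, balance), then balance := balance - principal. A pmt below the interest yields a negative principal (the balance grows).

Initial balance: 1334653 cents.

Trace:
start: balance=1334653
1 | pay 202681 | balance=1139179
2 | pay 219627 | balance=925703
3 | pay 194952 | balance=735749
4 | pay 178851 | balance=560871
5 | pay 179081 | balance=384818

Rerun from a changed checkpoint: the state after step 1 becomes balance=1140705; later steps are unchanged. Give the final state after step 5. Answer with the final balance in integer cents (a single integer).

386378

state after step 1 := balance=1140705
2 | pay 219627 | balance=927237
3 | pay 194952 | balance=737292
4 | pay 178851 | balance=562422
5 | pay 179081 | balance=386378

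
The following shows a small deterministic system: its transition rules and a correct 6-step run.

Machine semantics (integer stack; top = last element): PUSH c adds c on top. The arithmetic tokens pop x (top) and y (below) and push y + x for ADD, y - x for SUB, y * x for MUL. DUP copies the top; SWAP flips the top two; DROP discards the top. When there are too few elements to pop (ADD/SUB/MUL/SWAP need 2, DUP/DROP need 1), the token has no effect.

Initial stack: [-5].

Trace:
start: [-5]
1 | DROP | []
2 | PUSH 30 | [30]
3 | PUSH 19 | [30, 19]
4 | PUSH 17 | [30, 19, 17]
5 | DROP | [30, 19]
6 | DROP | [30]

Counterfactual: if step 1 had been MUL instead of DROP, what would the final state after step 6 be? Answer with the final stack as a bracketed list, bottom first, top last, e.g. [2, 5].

(re-executing from step 1 with the substitution; state before step 1: [-5])
1 | MUL | [-5]
2 | PUSH 30 | [-5, 30]
3 | PUSH 19 | [-5, 30, 19]
4 | PUSH 17 | [-5, 30, 19, 17]
5 | DROP | [-5, 30, 19]
6 | DROP | [-5, 30]

[-5, 30]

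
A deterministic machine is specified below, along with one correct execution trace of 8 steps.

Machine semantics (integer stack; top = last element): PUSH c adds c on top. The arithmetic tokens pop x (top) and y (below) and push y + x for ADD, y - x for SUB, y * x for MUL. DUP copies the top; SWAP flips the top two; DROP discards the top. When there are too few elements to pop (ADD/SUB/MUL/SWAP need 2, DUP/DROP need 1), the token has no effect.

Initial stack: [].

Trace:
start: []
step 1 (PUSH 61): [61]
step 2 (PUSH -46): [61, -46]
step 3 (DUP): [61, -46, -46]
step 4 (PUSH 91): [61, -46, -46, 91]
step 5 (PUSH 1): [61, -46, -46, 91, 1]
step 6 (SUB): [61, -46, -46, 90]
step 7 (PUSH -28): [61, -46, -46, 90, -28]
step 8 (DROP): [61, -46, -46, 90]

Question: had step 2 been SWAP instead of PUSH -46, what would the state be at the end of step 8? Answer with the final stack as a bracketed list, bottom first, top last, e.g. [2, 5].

[61, 61, 90]

(re-executing from step 2 with the substitution; state before step 2: [61])
step 2 (SWAP): [61]
step 3 (DUP): [61, 61]
step 4 (PUSH 91): [61, 61, 91]
step 5 (PUSH 1): [61, 61, 91, 1]
step 6 (SUB): [61, 61, 90]
step 7 (PUSH -28): [61, 61, 90, -28]
step 8 (DROP): [61, 61, 90]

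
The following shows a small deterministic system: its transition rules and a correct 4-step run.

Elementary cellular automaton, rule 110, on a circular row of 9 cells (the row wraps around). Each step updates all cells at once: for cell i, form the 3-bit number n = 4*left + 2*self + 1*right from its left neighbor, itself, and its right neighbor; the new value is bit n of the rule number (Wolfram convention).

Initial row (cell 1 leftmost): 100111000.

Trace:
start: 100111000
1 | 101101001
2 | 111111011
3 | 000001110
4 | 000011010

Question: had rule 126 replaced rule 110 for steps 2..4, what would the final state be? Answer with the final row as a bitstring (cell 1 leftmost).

000000000

(re-executing steps 2..4 under rule 126; state before step 2: 101101001)
2 | 111111111
3 | 000000000
4 | 000000000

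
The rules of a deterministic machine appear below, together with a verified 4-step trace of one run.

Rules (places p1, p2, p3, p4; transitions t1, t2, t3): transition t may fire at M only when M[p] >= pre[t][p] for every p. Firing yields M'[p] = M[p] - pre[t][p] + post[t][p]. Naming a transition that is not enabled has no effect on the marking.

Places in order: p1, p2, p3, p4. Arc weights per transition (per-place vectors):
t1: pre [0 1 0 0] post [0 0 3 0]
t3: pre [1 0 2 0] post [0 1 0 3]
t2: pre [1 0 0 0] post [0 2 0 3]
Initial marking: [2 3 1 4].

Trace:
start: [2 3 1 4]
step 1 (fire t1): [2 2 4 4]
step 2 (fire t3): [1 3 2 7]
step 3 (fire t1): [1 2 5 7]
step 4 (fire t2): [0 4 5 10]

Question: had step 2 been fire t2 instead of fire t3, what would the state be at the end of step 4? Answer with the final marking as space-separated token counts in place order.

(re-executing from step 2 with the substitution; state before step 2: [2 2 4 4])
step 2 (fire t2): [1 4 4 7]
step 3 (fire t1): [1 3 7 7]
step 4 (fire t2): [0 5 7 10]

0 5 7 10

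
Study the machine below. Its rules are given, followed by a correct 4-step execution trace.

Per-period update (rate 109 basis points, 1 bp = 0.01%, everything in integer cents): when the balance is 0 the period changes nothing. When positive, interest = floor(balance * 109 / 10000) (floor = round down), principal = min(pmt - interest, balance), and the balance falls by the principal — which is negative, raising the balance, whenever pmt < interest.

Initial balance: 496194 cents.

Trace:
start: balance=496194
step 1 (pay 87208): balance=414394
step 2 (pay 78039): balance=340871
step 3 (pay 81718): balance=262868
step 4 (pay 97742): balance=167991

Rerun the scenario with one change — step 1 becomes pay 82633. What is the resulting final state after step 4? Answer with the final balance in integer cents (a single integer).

172717

(re-executing from step 1 with the substitution; state before step 1: balance=496194)
step 1 (pay 82633): balance=418969
step 2 (pay 78039): balance=345496
step 3 (pay 81718): balance=267543
step 4 (pay 97742): balance=172717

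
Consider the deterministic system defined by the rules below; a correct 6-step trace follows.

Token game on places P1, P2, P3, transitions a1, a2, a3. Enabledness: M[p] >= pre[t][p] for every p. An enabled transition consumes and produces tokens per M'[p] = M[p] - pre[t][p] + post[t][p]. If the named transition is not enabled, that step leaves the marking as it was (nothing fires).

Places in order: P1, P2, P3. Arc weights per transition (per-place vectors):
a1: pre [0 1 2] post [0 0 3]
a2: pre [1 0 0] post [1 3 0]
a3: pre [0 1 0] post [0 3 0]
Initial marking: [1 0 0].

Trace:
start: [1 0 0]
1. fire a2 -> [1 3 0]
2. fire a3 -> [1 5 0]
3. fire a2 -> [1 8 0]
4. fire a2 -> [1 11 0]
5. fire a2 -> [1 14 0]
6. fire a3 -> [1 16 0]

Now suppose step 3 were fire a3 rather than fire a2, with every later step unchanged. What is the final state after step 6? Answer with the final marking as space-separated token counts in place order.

1 15 0

(re-executing from step 3 with the substitution; state before step 3: [1 5 0])
3. fire a3 -> [1 7 0]
4. fire a2 -> [1 10 0]
5. fire a2 -> [1 13 0]
6. fire a3 -> [1 15 0]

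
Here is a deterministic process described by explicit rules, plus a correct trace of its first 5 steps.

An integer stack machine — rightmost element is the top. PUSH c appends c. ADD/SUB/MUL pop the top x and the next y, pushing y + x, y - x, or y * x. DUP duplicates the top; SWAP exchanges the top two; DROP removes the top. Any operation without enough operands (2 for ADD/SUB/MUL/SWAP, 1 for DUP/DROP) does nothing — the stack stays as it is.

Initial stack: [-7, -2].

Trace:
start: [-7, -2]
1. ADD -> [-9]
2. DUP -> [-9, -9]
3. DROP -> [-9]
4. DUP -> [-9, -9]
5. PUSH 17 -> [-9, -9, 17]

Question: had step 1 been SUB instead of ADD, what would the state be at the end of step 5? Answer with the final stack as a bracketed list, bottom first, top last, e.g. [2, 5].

[-5, -5, 17]

(re-executing from step 1 with the substitution; state before step 1: [-7, -2])
1. SUB -> [-5]
2. DUP -> [-5, -5]
3. DROP -> [-5]
4. DUP -> [-5, -5]
5. PUSH 17 -> [-5, -5, 17]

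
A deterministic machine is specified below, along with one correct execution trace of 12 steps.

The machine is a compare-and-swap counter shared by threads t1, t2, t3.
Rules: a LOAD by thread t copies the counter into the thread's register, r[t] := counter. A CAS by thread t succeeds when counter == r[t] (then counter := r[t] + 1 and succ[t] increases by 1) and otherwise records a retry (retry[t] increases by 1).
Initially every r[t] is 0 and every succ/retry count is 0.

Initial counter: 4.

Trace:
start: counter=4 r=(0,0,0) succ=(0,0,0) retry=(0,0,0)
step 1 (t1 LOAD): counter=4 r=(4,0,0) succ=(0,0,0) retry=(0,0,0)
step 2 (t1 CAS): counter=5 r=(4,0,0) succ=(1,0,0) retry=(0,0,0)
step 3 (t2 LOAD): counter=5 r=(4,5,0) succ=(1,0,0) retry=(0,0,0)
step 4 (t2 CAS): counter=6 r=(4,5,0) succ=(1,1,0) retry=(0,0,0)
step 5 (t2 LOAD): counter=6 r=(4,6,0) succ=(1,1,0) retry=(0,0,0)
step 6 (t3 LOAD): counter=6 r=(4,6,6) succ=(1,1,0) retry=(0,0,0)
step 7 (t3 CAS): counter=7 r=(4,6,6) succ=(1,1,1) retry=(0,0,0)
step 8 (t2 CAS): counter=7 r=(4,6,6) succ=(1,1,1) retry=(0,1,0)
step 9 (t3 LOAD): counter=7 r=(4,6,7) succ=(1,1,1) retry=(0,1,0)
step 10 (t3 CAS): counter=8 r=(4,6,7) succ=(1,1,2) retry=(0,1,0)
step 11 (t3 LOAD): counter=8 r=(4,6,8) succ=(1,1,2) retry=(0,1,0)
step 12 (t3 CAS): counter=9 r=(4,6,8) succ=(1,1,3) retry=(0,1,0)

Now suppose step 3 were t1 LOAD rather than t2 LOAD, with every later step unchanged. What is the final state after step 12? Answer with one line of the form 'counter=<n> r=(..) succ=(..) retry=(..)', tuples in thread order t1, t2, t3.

counter=8 r=(5,5,7) succ=(1,0,3) retry=(0,2,0)

(re-executing from step 3 with the substitution; state before step 3: counter=5 r=(4,0,0) succ=(1,0,0) retry=(0,0,0))
step 3 (t1 LOAD): counter=5 r=(5,0,0) succ=(1,0,0) retry=(0,0,0)
step 4 (t2 CAS): counter=5 r=(5,0,0) succ=(1,0,0) retry=(0,1,0)
step 5 (t2 LOAD): counter=5 r=(5,5,0) succ=(1,0,0) retry=(0,1,0)
step 6 (t3 LOAD): counter=5 r=(5,5,5) succ=(1,0,0) retry=(0,1,0)
step 7 (t3 CAS): counter=6 r=(5,5,5) succ=(1,0,1) retry=(0,1,0)
step 8 (t2 CAS): counter=6 r=(5,5,5) succ=(1,0,1) retry=(0,2,0)
step 9 (t3 LOAD): counter=6 r=(5,5,6) succ=(1,0,1) retry=(0,2,0)
step 10 (t3 CAS): counter=7 r=(5,5,6) succ=(1,0,2) retry=(0,2,0)
step 11 (t3 LOAD): counter=7 r=(5,5,7) succ=(1,0,2) retry=(0,2,0)
step 12 (t3 CAS): counter=8 r=(5,5,7) succ=(1,0,3) retry=(0,2,0)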